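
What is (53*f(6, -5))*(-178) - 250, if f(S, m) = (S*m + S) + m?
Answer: 273336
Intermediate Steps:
f(S, m) = S + m + S*m (f(S, m) = (S + S*m) + m = S + m + S*m)
(53*f(6, -5))*(-178) - 250 = (53*(6 - 5 + 6*(-5)))*(-178) - 250 = (53*(6 - 5 - 30))*(-178) - 250 = (53*(-29))*(-178) - 250 = -1537*(-178) - 250 = 273586 - 250 = 273336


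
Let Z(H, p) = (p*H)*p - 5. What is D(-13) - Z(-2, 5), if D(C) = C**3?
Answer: -2142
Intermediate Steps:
Z(H, p) = -5 + H*p**2 (Z(H, p) = (H*p)*p - 5 = H*p**2 - 5 = -5 + H*p**2)
D(-13) - Z(-2, 5) = (-13)**3 - (-5 - 2*5**2) = -2197 - (-5 - 2*25) = -2197 - (-5 - 50) = -2197 - 1*(-55) = -2197 + 55 = -2142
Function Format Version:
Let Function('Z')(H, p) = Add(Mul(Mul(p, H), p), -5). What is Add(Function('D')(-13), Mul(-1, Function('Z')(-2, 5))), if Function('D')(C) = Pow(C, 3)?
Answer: -2142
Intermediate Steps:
Function('Z')(H, p) = Add(-5, Mul(H, Pow(p, 2))) (Function('Z')(H, p) = Add(Mul(Mul(H, p), p), -5) = Add(Mul(H, Pow(p, 2)), -5) = Add(-5, Mul(H, Pow(p, 2))))
Add(Function('D')(-13), Mul(-1, Function('Z')(-2, 5))) = Add(Pow(-13, 3), Mul(-1, Add(-5, Mul(-2, Pow(5, 2))))) = Add(-2197, Mul(-1, Add(-5, Mul(-2, 25)))) = Add(-2197, Mul(-1, Add(-5, -50))) = Add(-2197, Mul(-1, -55)) = Add(-2197, 55) = -2142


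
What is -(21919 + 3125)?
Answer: -25044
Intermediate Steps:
-(21919 + 3125) = -1*25044 = -25044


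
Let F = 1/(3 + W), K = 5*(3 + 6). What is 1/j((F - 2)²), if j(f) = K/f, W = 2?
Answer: 9/125 ≈ 0.072000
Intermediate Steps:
K = 45 (K = 5*9 = 45)
F = ⅕ (F = 1/(3 + 2) = 1/5 = ⅕ ≈ 0.20000)
j(f) = 45/f
1/j((F - 2)²) = 1/(45/((⅕ - 2)²)) = 1/(45/((-9/5)²)) = 1/(45/(81/25)) = 1/(45*(25/81)) = 1/(125/9) = 9/125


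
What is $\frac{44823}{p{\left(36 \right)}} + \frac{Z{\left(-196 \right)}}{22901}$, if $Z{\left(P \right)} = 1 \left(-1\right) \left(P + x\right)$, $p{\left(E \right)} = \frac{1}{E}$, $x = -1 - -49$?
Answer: $\frac{36953694976}{22901} \approx 1.6136 \cdot 10^{6}$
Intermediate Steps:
$x = 48$ ($x = -1 + 49 = 48$)
$Z{\left(P \right)} = -48 - P$ ($Z{\left(P \right)} = 1 \left(-1\right) \left(P + 48\right) = - (48 + P) = -48 - P$)
$\frac{44823}{p{\left(36 \right)}} + \frac{Z{\left(-196 \right)}}{22901} = \frac{44823}{\frac{1}{36}} + \frac{-48 - -196}{22901} = 44823 \frac{1}{\frac{1}{36}} + \left(-48 + 196\right) \frac{1}{22901} = 44823 \cdot 36 + 148 \cdot \frac{1}{22901} = 1613628 + \frac{148}{22901} = \frac{36953694976}{22901}$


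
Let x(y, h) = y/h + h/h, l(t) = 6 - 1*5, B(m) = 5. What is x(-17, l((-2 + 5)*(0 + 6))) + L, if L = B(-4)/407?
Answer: -6507/407 ≈ -15.988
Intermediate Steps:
l(t) = 1 (l(t) = 6 - 5 = 1)
x(y, h) = 1 + y/h (x(y, h) = y/h + 1 = 1 + y/h)
L = 5/407 ≈ 0.012285
x(-17, l((-2 + 5)*(0 + 6))) + L = (1 - 17)/1 + 5/407 = 1*(-16) + 5/407 = -16 + 5/407 = -6507/407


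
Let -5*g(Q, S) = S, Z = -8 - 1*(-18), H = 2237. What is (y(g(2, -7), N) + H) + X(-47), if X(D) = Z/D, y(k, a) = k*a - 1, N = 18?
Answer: 531332/235 ≈ 2261.0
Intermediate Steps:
Z = 10 (Z = -8 + 18 = 10)
g(Q, S) = -S/5
y(k, a) = -1 + a*k (y(k, a) = a*k - 1 = -1 + a*k)
X(D) = 10/D
(y(g(2, -7), N) + H) + X(-47) = ((-1 + 18*(-⅕*(-7))) + 2237) + 10/(-47) = ((-1 + 18*(7/5)) + 2237) + 10*(-1/47) = ((-1 + 126/5) + 2237) - 10/47 = (121/5 + 2237) - 10/47 = 11306/5 - 10/47 = 531332/235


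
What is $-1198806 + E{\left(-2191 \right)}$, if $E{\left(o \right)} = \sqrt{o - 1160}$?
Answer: $-1198806 + i \sqrt{3351} \approx -1.1988 \cdot 10^{6} + 57.888 i$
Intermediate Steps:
$E{\left(o \right)} = \sqrt{-1160 + o}$
$-1198806 + E{\left(-2191 \right)} = -1198806 + \sqrt{-1160 - 2191} = -1198806 + \sqrt{-3351} = -1198806 + i \sqrt{3351}$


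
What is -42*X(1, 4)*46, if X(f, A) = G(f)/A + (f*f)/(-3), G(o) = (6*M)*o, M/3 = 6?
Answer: -51520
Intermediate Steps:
M = 18 (M = 3*6 = 18)
G(o) = 108*o (G(o) = (6*18)*o = 108*o)
X(f, A) = -f²/3 + 108*f/A (X(f, A) = (108*f)/A + (f*f)/(-3) = 108*f/A + f²*(-⅓) = 108*f/A - f²/3 = -f²/3 + 108*f/A)
-42*X(1, 4)*46 = -14*(324 - 1*4*1)/4*46 = -14*(324 - 4)/4*46 = -14*320/4*46 = -42*80/3*46 = -1120*46 = -51520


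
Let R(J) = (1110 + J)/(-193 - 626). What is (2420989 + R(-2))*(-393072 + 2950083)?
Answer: 1690004328169571/273 ≈ 6.1905e+12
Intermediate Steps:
R(J) = -370/273 - J/819 (R(J) = (1110 + J)/(-819) = (1110 + J)*(-1/819) = -370/273 - J/819)
(2420989 + R(-2))*(-393072 + 2950083) = (2420989 + (-370/273 - 1/819*(-2)))*(-393072 + 2950083) = (2420989 + (-370/273 + 2/819))*2557011 = (2420989 - 1108/819)*2557011 = (1982788883/819)*2557011 = 1690004328169571/273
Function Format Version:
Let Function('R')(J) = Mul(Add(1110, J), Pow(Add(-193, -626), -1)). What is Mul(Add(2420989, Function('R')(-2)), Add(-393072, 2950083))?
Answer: Rational(1690004328169571, 273) ≈ 6.1905e+12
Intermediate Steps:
Function('R')(J) = Add(Rational(-370, 273), Mul(Rational(-1, 819), J)) (Function('R')(J) = Mul(Add(1110, J), Pow(-819, -1)) = Mul(Add(1110, J), Rational(-1, 819)) = Add(Rational(-370, 273), Mul(Rational(-1, 819), J)))
Mul(Add(2420989, Function('R')(-2)), Add(-393072, 2950083)) = Mul(Add(2420989, Add(Rational(-370, 273), Mul(Rational(-1, 819), -2))), Add(-393072, 2950083)) = Mul(Add(2420989, Add(Rational(-370, 273), Rational(2, 819))), 2557011) = Mul(Add(2420989, Rational(-1108, 819)), 2557011) = Mul(Rational(1982788883, 819), 2557011) = Rational(1690004328169571, 273)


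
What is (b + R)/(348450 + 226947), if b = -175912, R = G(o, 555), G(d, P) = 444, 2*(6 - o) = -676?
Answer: -175468/575397 ≈ -0.30495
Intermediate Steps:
o = 344 (o = 6 - ½*(-676) = 6 + 338 = 344)
R = 444
(b + R)/(348450 + 226947) = (-175912 + 444)/(348450 + 226947) = -175468/575397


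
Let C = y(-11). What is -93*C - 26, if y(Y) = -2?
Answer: 160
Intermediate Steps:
C = -2
-93*C - 26 = -93*(-2) - 26 = 186 - 26 = 160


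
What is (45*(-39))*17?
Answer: -29835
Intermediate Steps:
(45*(-39))*17 = -1755*17 = -29835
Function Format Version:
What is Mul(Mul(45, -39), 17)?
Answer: -29835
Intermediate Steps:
Mul(Mul(45, -39), 17) = Mul(-1755, 17) = -29835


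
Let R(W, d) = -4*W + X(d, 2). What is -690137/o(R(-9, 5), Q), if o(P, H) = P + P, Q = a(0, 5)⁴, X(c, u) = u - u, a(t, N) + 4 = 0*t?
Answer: -690137/72 ≈ -9585.2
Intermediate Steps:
a(t, N) = -4 (a(t, N) = -4 + 0*t = -4 + 0 = -4)
X(c, u) = 0
R(W, d) = -4*W (R(W, d) = -4*W + 0 = -4*W)
Q = 256 (Q = (-4)⁴ = 256)
o(P, H) = 2*P
-690137/o(R(-9, 5), Q) = -690137/(2*(-4*(-9))) = -690137/(2*36) = -690137/72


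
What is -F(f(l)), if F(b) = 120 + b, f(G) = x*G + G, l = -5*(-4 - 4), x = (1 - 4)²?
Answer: -520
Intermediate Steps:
x = 9 (x = (-3)² = 9)
l = 40 (l = -5*(-8) = 40)
f(G) = 10*G (f(G) = 9*G + G = 10*G)
-F(f(l)) = -(120 + 10*40) = -(120 + 400) = -1*520 = -520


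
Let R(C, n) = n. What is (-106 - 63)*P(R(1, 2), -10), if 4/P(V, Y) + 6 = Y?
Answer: 169/4 ≈ 42.250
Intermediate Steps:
P(V, Y) = 4/(-6 + Y)
(-106 - 63)*P(R(1, 2), -10) = (-106 - 63)*(4/(-6 - 10)) = -676/(-16) = -676*(-1)/16 = -169*(-¼) = 169/4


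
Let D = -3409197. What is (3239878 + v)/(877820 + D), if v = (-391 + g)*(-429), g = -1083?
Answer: -3872224/2531377 ≈ -1.5297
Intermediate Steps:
v = 632346 (v = (-391 - 1083)*(-429) = -1474*(-429) = 632346)
(3239878 + v)/(877820 + D) = (3239878 + 632346)/(877820 - 3409197) = 3872224/(-2531377) = 3872224*(-1/2531377) = -3872224/2531377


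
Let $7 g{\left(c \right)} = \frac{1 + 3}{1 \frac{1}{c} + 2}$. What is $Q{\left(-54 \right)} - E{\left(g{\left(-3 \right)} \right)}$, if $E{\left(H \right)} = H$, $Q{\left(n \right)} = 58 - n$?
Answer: $\frac{3908}{35} \approx 111.66$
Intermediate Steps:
$g{\left(c \right)} = \frac{4}{7 \left(2 + \frac{1}{c}\right)}$ ($g{\left(c \right)} = \frac{\left(1 + 3\right) \frac{1}{1 \frac{1}{c} + 2}}{7} = \frac{4 \frac{1}{\frac{1}{c} + 2}}{7} = \frac{4 \frac{1}{2 + \frac{1}{c}}}{7} = \frac{4}{7 \left(2 + \frac{1}{c}\right)}$)
$Q{\left(-54 \right)} - E{\left(g{\left(-3 \right)} \right)} = \left(58 - -54\right) - \frac{4}{7} \left(-3\right) \frac{1}{1 + 2 \left(-3\right)} = \left(58 + 54\right) - \frac{4}{7} \left(-3\right) \frac{1}{1 - 6} = 112 - \frac{4}{7} \left(-3\right) \frac{1}{-5} = 112 - \frac{4}{7} \left(-3\right) \left(- \frac{1}{5}\right) = 112 - \frac{12}{35} = \frac{3908}{35}$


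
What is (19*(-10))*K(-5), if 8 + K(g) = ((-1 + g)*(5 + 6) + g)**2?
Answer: -956270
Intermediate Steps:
K(g) = -8 + (-11 + 12*g)**2 (K(g) = -8 + ((-1 + g)*(5 + 6) + g)**2 = -8 + ((-1 + g)*11 + g)**2 = -8 + ((-11 + 11*g) + g)**2 = -8 + (-11 + 12*g)**2)
(19*(-10))*K(-5) = (19*(-10))*(-8 + (-11 + 12*(-5))**2) = -190*(-8 + (-11 - 60)**2) = -190*(-8 + (-71)**2) = -190*(-8 + 5041) = -190*5033 = -956270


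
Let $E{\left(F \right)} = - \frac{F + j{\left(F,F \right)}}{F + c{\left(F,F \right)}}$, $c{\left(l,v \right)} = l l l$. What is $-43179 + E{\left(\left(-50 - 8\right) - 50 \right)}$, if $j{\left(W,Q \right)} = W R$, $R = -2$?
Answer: $- \frac{503683034}{11665} \approx -43179.0$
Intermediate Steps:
$c{\left(l,v \right)} = l^{3}$ ($c{\left(l,v \right)} = l^{2} l = l^{3}$)
$j{\left(W,Q \right)} = - 2 W$ ($j{\left(W,Q \right)} = W \left(-2\right) = - 2 W$)
$E{\left(F \right)} = \frac{F}{F + F^{3}}$ ($E{\left(F \right)} = - \frac{F - 2 F}{F + F^{3}} = - \frac{\left(-1\right) F}{F + F^{3}} = \frac{F}{F + F^{3}}$)
$-43179 + E{\left(\left(-50 - 8\right) - 50 \right)} = -43179 + \frac{1}{1 + \left(\left(-50 - 8\right) - 50\right)^{2}} = -43179 + \frac{1}{1 + \left(-58 - 50\right)^{2}} = -43179 + \frac{1}{1 + \left(-108\right)^{2}} = -43179 + \frac{1}{1 + 11664} = -43179 + \frac{1}{11665} = - \frac{503683034}{11665}$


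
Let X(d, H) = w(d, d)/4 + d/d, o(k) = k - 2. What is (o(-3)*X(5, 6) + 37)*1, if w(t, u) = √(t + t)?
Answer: 32 - 5*√10/4 ≈ 28.047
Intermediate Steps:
w(t, u) = √2*√t (w(t, u) = √(2*t) = √2*√t)
o(k) = -2 + k
X(d, H) = 1 + √2*√d/4 (X(d, H) = (√2*√d)/4 + d/d = (√2*√d)*(¼) + 1 = √2*√d/4 + 1 = 1 + √2*√d/4)
(o(-3)*X(5, 6) + 37)*1 = ((-2 - 3)*(1 + √2*√5/4) + 37)*1 = (-5*(1 + √10/4) + 37)*1 = ((-5 - 5*√10/4) + 37)*1 = (32 - 5*√10/4)*1 = 32 - 5*√10/4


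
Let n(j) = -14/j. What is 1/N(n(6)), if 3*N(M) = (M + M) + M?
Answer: -3/7 ≈ -0.42857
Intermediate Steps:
N(M) = M (N(M) = ((M + M) + M)/3 = (2*M + M)/3 = (3*M)/3 = M)
1/N(n(6)) = 1/(-14/6) = 1/(-14*⅙) = 1/(-7/3) = -3/7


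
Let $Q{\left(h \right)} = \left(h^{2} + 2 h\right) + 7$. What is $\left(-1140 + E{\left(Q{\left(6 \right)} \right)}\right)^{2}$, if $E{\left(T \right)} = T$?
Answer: $1177225$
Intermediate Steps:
$Q{\left(h \right)} = 7 + h^{2} + 2 h$
$\left(-1140 + E{\left(Q{\left(6 \right)} \right)}\right)^{2} = \left(-1140 + \left(7 + 6^{2} + 2 \cdot 6\right)\right)^{2} = \left(-1140 + \left(7 + 36 + 12\right)\right)^{2} = \left(-1140 + 55\right)^{2} = \left(-1085\right)^{2} = 1177225$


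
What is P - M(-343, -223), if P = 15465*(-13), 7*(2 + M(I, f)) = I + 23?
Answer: -1406981/7 ≈ -2.0100e+5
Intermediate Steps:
M(I, f) = 9/7 + I/7 (M(I, f) = -2 + (I + 23)/7 = -2 + (23 + I)/7 = -2 + (23/7 + I/7) = 9/7 + I/7)
P = -201045
P - M(-343, -223) = -201045 - (9/7 + (⅐)*(-343)) = -201045 - (9/7 - 49) = -201045 - 1*(-334/7) = -201045 + 334/7 = -1406981/7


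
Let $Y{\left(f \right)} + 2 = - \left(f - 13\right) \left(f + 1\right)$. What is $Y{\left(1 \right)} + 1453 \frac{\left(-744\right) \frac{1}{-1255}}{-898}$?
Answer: $\frac{11856374}{563495} \approx 21.041$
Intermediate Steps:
$Y{\left(f \right)} = -2 - \left(1 + f\right) \left(-13 + f\right)$ ($Y{\left(f \right)} = -2 - \left(f - 13\right) \left(f + 1\right) = -2 - \left(-13 + f\right) \left(1 + f\right) = -2 - \left(1 + f\right) \left(-13 + f\right)$)
$Y{\left(1 \right)} + 1453 \frac{\left(-744\right) \frac{1}{-1255}}{-898} = \left(11 - 1^{2} + 12 \cdot 1\right) + 1453 \frac{\left(-744\right) \frac{1}{-1255}}{-898} = \left(11 - 1 + 12\right) + 1453 \left(-744\right) \left(- \frac{1}{1255}\right) \left(- \frac{1}{898}\right) = \left(11 - 1 + 12\right) + 1453 \cdot \frac{744}{1255} \left(- \frac{1}{898}\right) = 22 + 1453 \left(- \frac{372}{563495}\right) = 22 - \frac{540516}{563495} = \frac{11856374}{563495}$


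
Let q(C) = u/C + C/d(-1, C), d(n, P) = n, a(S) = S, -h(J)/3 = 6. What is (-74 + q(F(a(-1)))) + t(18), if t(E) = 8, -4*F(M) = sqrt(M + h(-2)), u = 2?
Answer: -66 + 51*I*sqrt(19)/76 ≈ -66.0 + 2.925*I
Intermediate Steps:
h(J) = -18 (h(J) = -3*6 = -18)
F(M) = -sqrt(-18 + M)/4 (F(M) = -sqrt(M - 18)/4 = -sqrt(-18 + M)/4)
q(C) = -C + 2/C (q(C) = 2/C + C/(-1) = 2/C + C*(-1) = 2/C - C = -C + 2/C)
(-74 + q(F(a(-1)))) + t(18) = (-74 + (-(-1)*sqrt(-18 - 1)/4 + 2/((-sqrt(-18 - 1)/4)))) + 8 = (-74 + (-(-1)*sqrt(-19)/4 + 2/((-I*sqrt(19)/4)))) + 8 = (-74 + (-(-1)*I*sqrt(19)/4 + 2/((-I*sqrt(19)/4)))) + 8 = (-74 + (I*sqrt(19)/4 + 2*(4*I*sqrt(19)/19))) + 8 = (-74 + (I*sqrt(19)/4 + 8*I*sqrt(19)/19)) + 8 = (-74 + 51*I*sqrt(19)/76) + 8 = -66 + 51*I*sqrt(19)/76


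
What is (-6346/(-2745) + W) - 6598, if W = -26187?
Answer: -89988479/2745 ≈ -32783.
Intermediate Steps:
(-6346/(-2745) + W) - 6598 = (-6346/(-2745) - 26187) - 6598 = (-6346*(-1/2745) - 26187) - 6598 = (6346/2745 - 26187) - 6598 = -71876969/2745 - 6598 = -89988479/2745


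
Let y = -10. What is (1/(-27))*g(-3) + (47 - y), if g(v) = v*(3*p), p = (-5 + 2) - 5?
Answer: 163/3 ≈ 54.333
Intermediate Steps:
p = -8 (p = -3 - 5 = -8)
g(v) = -24*v (g(v) = v*(3*(-8)) = v*(-24) = -24*v)
(1/(-27))*g(-3) + (47 - y) = (1/(-27))*(-24*(-3)) + (47 - 1*(-10)) = (1*(-1/27))*72 + (47 + 10) = -1/27*72 + 57 = -8/3 + 57 = 163/3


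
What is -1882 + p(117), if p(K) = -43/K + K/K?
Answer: -220120/117 ≈ -1881.4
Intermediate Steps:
p(K) = 1 - 43/K (p(K) = -43/K + 1 = 1 - 43/K)
-1882 + p(117) = -1882 + (-43 + 117)/117 = -1882 + (1/117)*74 = -1882 + 74/117 = -220120/117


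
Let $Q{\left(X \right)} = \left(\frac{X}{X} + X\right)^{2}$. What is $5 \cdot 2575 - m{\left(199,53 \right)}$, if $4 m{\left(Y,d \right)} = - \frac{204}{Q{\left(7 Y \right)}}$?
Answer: $\frac{1471715503}{114308} \approx 12875.0$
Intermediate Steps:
$Q{\left(X \right)} = \left(1 + X\right)^{2}$
$m{\left(Y,d \right)} = - \frac{51}{\left(1 + 7 Y\right)^{2}}$ ($m{\left(Y,d \right)} = \frac{\left(-204\right) \frac{1}{\left(1 + 7 Y\right)^{2}}}{4} = - \frac{51}{\left(1 + 7 Y\right)^{2}}$)
$5 \cdot 2575 - m{\left(199,53 \right)} = 5 \cdot 2575 - - \frac{51}{\left(1 + 7 \cdot 199\right)^{2}} = 12875 - - \frac{51}{\left(1 + 1393\right)^{2}} = 12875 - - \frac{51}{1943236} = 12875 - \left(-51\right) \frac{1}{1943236} = 12875 - - \frac{3}{114308} = 12875 + \frac{3}{114308} = \frac{1471715503}{114308}$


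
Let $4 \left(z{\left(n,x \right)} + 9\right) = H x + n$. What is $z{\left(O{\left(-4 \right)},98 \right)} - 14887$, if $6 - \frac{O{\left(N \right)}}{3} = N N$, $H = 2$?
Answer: $- \frac{29709}{2} \approx -14855.0$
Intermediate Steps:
$O{\left(N \right)} = 18 - 3 N^{2}$ ($O{\left(N \right)} = 18 - 3 N N = 18 - 3 N^{2}$)
$z{\left(n,x \right)} = -9 + \frac{x}{2} + \frac{n}{4}$ ($z{\left(n,x \right)} = -9 + \frac{2 x + n}{4} = -9 + \frac{n + 2 x}{4} = -9 + \left(\frac{x}{2} + \frac{n}{4}\right) = -9 + \frac{x}{2} + \frac{n}{4}$)
$z{\left(O{\left(-4 \right)},98 \right)} - 14887 = \left(-9 + \frac{1}{2} \cdot 98 + \frac{18 - 3 \left(-4\right)^{2}}{4}\right) - 14887 = \left(-9 + 49 + \frac{18 - 48}{4}\right) - 14887 = \left(-9 + 49 + \frac{1}{4} \left(-30\right)\right) - 14887 = \left(-9 + 49 - \frac{15}{2}\right) - 14887 = \frac{65}{2} - 14887 = - \frac{29709}{2}$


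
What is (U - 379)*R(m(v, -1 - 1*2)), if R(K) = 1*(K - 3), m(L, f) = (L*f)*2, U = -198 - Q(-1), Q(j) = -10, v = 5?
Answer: 18711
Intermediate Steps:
U = -188 (U = -198 - 1*(-10) = -198 + 10 = -188)
m(L, f) = 2*L*f
R(K) = -3 + K (R(K) = 1*(-3 + K) = -3 + K)
(U - 379)*R(m(v, -1 - 1*2)) = (-188 - 379)*(-3 + 2*5*(-1 - 1*2)) = -567*(-3 + 2*5*(-1 - 2)) = -567*(-3 + 2*5*(-3)) = -567*(-3 - 30) = -567*(-33) = 18711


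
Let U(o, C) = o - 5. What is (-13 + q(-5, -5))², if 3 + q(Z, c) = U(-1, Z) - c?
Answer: 289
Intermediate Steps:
U(o, C) = -5 + o
q(Z, c) = -9 - c (q(Z, c) = -3 + ((-5 - 1) - c) = -3 + (-6 - c) = -9 - c)
(-13 + q(-5, -5))² = (-13 + (-9 - 1*(-5)))² = (-13 + (-9 + 5))² = (-13 - 4)² = (-17)² = 289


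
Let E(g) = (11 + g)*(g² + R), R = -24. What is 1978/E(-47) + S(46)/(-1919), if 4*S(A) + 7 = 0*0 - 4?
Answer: -8191/345420 ≈ -0.023713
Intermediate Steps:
E(g) = (-24 + g²)*(11 + g) (E(g) = (11 + g)*(g² - 24) = (11 + g)*(-24 + g²) = (-24 + g²)*(11 + g))
S(A) = -11/4 (S(A) = -7/4 + (0*0 - 4)/4 = -7/4 + (0 - 4)/4 = -7/4 + (¼)*(-4) = -7/4 - 1 = -11/4)
1978/E(-47) + S(46)/(-1919) = 1978/(-264 + (-47)³ - 24*(-47) + 11*(-47)²) - 11/4/(-1919) = 1978/(-264 - 103823 + 1128 + 11*2209) - 11/4*(-1/1919) = 1978/(-264 - 103823 + 1128 + 24299) + 11/7676 = 1978/(-78660) + 11/7676 = 1978*(-1/78660) + 11/7676 = -43/1710 + 11/7676 = -8191/345420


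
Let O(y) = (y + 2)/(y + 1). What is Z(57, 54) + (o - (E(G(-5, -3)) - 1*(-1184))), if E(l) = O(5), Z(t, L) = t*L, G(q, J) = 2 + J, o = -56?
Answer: 11021/6 ≈ 1836.8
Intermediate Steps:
O(y) = (2 + y)/(1 + y)
Z(t, L) = L*t
E(l) = 7/6 (E(l) = (2 + 5)/(1 + 5) = 7/6)
Z(57, 54) + (o - (E(G(-5, -3)) - 1*(-1184))) = 54*57 + (-56 - (7/6 - 1*(-1184))) = 3078 + (-56 - (7/6 + 1184)) = 3078 + (-56 - 1*7111/6) = 3078 + (-56 - 7111/6) = 3078 - 7447/6 = 11021/6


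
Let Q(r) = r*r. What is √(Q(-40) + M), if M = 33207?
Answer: √34807 ≈ 186.57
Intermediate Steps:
Q(r) = r²
√(Q(-40) + M) = √((-40)² + 33207) = √(1600 + 33207) = √34807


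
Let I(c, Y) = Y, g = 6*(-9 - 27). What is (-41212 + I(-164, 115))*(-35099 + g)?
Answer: 1451340555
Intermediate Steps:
g = -216 (g = 6*(-36) = -216)
(-41212 + I(-164, 115))*(-35099 + g) = (-41212 + 115)*(-35099 - 216) = -41097*(-35315) = 1451340555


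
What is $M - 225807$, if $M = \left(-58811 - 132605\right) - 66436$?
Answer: $-483659$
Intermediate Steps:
$M = -257852$ ($M = -191416 - 66436 = -257852$)
$M - 225807 = -257852 - 225807 = -483659$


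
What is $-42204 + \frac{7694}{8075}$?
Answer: $- \frac{340789606}{8075} \approx -42203.0$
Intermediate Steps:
$-42204 + \frac{7694}{8075} = - \frac{340789606}{8075}$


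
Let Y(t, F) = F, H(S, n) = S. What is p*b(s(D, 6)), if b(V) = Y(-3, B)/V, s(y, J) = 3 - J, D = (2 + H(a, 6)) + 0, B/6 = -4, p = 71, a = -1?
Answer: 568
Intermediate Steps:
B = -24 (B = 6*(-4) = -24)
D = 1 (D = (2 - 1) + 0 = 1 + 0 = 1)
b(V) = -24/V
p*b(s(D, 6)) = 71*(-24/(3 - 1*6)) = 71*(-24/(3 - 6)) = 71*(-24/(-3)) = 71*(-24*(-1/3)) = 71*8 = 568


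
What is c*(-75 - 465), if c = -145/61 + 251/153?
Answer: 412440/1037 ≈ 397.72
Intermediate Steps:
c = -6874/9333 (c = -145*1/61 + 251*(1/153) = -145/61 + 251/153 = -6874/9333 ≈ -0.73653)
c*(-75 - 465) = -6874*(-75 - 465)/9333 = -6874/9333*(-540) = 412440/1037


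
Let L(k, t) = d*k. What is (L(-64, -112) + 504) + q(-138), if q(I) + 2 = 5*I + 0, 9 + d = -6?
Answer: 772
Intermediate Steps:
d = -15 (d = -9 - 6 = -15)
L(k, t) = -15*k
q(I) = -2 + 5*I (q(I) = -2 + (5*I + 0) = -2 + 5*I)
(L(-64, -112) + 504) + q(-138) = (-15*(-64) + 504) + (-2 + 5*(-138)) = (960 + 504) + (-2 - 690) = 1464 - 692 = 772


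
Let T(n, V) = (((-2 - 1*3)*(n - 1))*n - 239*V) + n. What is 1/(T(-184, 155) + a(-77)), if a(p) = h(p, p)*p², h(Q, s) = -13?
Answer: -1/284506 ≈ -3.5149e-6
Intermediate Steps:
T(n, V) = n - 239*V + n*(5 - 5*n) (T(n, V) = (((-2 - 3)*(-1 + n))*n - 239*V) + n = ((-5*(-1 + n))*n - 239*V) + n = ((5 - 5*n)*n - 239*V) + n = (n*(5 - 5*n) - 239*V) + n = (-239*V + n*(5 - 5*n)) + n = n - 239*V + n*(5 - 5*n))
a(p) = -13*p²
1/(T(-184, 155) + a(-77)) = 1/((-239*155 - 5*(-184)² + 6*(-184)) - 13*(-77)²) = 1/((-37045 - 5*33856 - 1104) - 13*5929) = 1/((-37045 - 169280 - 1104) - 77077) = 1/(-207429 - 77077) = 1/(-284506) = -1/284506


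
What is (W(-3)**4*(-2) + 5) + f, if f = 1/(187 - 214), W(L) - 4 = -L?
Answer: -129520/27 ≈ -4797.0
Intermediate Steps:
W(L) = 4 - L
f = -1/27 (f = 1/(-27) = -1/27 ≈ -0.037037)
(W(-3)**4*(-2) + 5) + f = ((4 - 1*(-3))**4*(-2) + 5) - 1/27 = ((4 + 3)**4*(-2) + 5) - 1/27 = (7**4*(-2) + 5) - 1/27 = (2401*(-2) + 5) - 1/27 = (-4802 + 5) - 1/27 = -4797 - 1/27 = -129520/27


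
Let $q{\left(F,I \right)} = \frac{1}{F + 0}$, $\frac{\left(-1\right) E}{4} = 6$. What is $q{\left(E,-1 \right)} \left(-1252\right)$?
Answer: $\frac{313}{6} \approx 52.167$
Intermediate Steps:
$E = -24$ ($E = \left(-4\right) 6 = -24$)
$q{\left(F,I \right)} = \frac{1}{F}$
$q{\left(E,-1 \right)} \left(-1252\right) = \frac{1}{-24} \left(-1252\right) = \left(- \frac{1}{24}\right) \left(-1252\right) = \frac{313}{6}$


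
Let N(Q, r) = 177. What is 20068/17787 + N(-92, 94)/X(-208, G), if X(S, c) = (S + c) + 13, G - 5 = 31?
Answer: 14171/942711 ≈ 0.015032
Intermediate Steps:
G = 36 (G = 5 + 31 = 36)
X(S, c) = 13 + S + c
20068/17787 + N(-92, 94)/X(-208, G) = 20068/17787 + 177/(13 - 208 + 36) = 20068*(1/17787) + 177/(-159) = 20068/17787 + 177*(-1/159) = 20068/17787 - 59/53 = 14171/942711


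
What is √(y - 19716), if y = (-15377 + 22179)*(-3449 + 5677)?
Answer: 2*√3783785 ≈ 3890.4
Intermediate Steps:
y = 15154856 (y = 6802*2228 = 15154856)
√(y - 19716) = √(15154856 - 19716) = √15135140 = 2*√3783785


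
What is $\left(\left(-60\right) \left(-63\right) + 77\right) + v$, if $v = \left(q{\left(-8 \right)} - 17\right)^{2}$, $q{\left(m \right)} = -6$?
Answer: $4386$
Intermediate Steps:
$v = 529$ ($v = \left(-6 - 17\right)^{2} = \left(-23\right)^{2} = 529$)
$\left(\left(-60\right) \left(-63\right) + 77\right) + v = \left(\left(-60\right) \left(-63\right) + 77\right) + 529 = \left(3780 + 77\right) + 529 = 3857 + 529 = 4386$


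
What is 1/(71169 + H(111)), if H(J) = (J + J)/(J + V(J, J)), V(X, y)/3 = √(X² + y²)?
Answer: 1209871/86105166857 - 6*√2/86105166857 ≈ 1.4051e-5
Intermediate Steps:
V(X, y) = 3*√(X² + y²)
H(J) = 2*J/(J + 3*√2*√(J²)) (H(J) = (J + J)/(J + 3*√(J² + J²)) = (2*J)/(J + 3*√(2*J²)) = (2*J)/(J + 3*(√2*√(J²))) = (2*J)/(J + 3*√2*√(J²)) = 2*J/(J + 3*√2*√(J²)))
1/(71169 + H(111)) = 1/(71169 + 2*111/(111 + 3*√2*√(111²))) = 1/(71169 + 2*111/(111 + 3*√2*√12321)) = 1/(71169 + 2*111/(111 + 3*√2*111)) = 1/(71169 + 2*111/(111 + 333*√2)) = 1/(71169 + 222/(111 + 333*√2))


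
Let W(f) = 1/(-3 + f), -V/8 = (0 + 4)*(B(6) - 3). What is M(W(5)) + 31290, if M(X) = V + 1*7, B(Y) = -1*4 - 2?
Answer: 31585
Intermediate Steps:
B(Y) = -6 (B(Y) = -4 - 2 = -6)
V = 288 (V = -8*(0 + 4)*(-6 - 3) = -32*(-9) = -8*(-36) = 288)
M(X) = 295 (M(X) = 288 + 1*7 = 288 + 7 = 295)
M(W(5)) + 31290 = 295 + 31290 = 31585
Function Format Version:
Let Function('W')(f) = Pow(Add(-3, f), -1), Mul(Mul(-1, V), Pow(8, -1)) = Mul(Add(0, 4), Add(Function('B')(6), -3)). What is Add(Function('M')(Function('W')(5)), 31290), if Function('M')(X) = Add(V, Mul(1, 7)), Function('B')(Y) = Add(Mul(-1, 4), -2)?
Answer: 31585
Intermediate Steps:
Function('B')(Y) = -6 (Function('B')(Y) = Add(-4, -2) = -6)
V = 288 (V = Mul(-8, Mul(Add(0, 4), Add(-6, -3))) = Mul(-8, Mul(4, -9)) = Mul(-8, -36) = 288)
Function('M')(X) = 295 (Function('M')(X) = Add(288, Mul(1, 7)) = Add(288, 7) = 295)
Add(Function('M')(Function('W')(5)), 31290) = Add(295, 31290) = 31585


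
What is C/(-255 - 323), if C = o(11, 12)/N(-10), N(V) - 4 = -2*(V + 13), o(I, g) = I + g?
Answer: 23/1156 ≈ 0.019896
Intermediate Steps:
N(V) = -22 - 2*V (N(V) = 4 - 2*(V + 13) = 4 - 2*(13 + V) = 4 + (-26 - 2*V) = -22 - 2*V)
C = -23/2 (C = (11 + 12)/(-22 - 2*(-10)) = 23/(-22 + 20) = 23/(-2) = 23*(-½) = -23/2 ≈ -11.500)
C/(-255 - 323) = -23/(2*(-255 - 323)) = -23/2/(-578) = -23/2*(-1/578) = 23/1156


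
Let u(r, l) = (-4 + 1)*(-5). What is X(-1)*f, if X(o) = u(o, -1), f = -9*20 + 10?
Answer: -2550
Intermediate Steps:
u(r, l) = 15 (u(r, l) = -3*(-5) = 15)
f = -170 (f = -180 + 10 = -170)
X(o) = 15
X(-1)*f = 15*(-170) = -2550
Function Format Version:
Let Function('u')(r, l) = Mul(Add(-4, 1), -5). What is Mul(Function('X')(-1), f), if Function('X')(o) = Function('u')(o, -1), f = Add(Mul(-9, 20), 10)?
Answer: -2550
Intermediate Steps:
Function('u')(r, l) = 15 (Function('u')(r, l) = Mul(-3, -5) = 15)
f = -170 (f = Add(-180, 10) = -170)
Function('X')(o) = 15
Mul(Function('X')(-1), f) = Mul(15, -170) = -2550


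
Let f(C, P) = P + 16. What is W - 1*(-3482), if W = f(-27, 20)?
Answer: 3518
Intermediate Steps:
f(C, P) = 16 + P
W = 36 (W = 16 + 20 = 36)
W - 1*(-3482) = 36 - 1*(-3482) = 36 + 3482 = 3518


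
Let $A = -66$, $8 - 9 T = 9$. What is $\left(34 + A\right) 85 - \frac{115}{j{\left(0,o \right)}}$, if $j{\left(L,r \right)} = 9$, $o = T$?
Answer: $- \frac{24595}{9} \approx -2732.8$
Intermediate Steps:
$T = - \frac{1}{9}$ ($T = \frac{8}{9} - 1 = - \frac{1}{9} \approx -0.11111$)
$o = - \frac{1}{9} \approx -0.11111$
$\left(34 + A\right) 85 - \frac{115}{j{\left(0,o \right)}} = \left(34 - 66\right) 85 - \frac{115}{9} = \left(-32\right) 85 - \frac{115}{9} = -2720 - \frac{115}{9} = - \frac{24595}{9}$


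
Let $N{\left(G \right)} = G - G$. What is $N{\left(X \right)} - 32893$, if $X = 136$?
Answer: $-32893$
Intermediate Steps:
$N{\left(G \right)} = 0$
$N{\left(X \right)} - 32893 = 0 - 32893 = -32893$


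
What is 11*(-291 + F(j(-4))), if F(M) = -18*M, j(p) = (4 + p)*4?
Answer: -3201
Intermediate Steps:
j(p) = 16 + 4*p
11*(-291 + F(j(-4))) = 11*(-291 - 18*(16 + 4*(-4))) = 11*(-291 - 18*(16 - 16)) = 11*(-291 - 18*0) = 11*(-291 + 0) = 11*(-291) = -3201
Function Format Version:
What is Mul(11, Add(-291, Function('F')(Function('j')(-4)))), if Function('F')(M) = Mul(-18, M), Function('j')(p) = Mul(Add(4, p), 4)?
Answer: -3201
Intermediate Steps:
Function('j')(p) = Add(16, Mul(4, p))
Mul(11, Add(-291, Function('F')(Function('j')(-4)))) = Mul(11, Add(-291, Mul(-18, Add(16, Mul(4, -4))))) = Mul(11, Add(-291, Mul(-18, Add(16, -16)))) = Mul(11, Add(-291, Mul(-18, 0))) = Mul(11, Add(-291, 0)) = Mul(11, -291) = -3201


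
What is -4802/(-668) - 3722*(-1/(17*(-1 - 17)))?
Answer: -254221/51102 ≈ -4.9748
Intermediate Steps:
-4802/(-668) - 3722*(-1/(17*(-1 - 17))) = -4802*(-1/668) - 3722/((-18*(-17))) = 2401/334 - 3722/306 = 2401/334 - 3722*1/306 = 2401/334 - 1861/153 = -254221/51102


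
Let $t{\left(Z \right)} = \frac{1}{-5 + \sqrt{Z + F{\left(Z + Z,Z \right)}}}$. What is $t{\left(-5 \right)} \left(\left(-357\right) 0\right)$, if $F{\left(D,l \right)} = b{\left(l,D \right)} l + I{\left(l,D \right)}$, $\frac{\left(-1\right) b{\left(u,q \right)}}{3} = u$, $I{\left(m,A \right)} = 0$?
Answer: $0$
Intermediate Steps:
$b{\left(u,q \right)} = - 3 u$
$F{\left(D,l \right)} = - 3 l^{2}$ ($F{\left(D,l \right)} = - 3 l l + 0 = - 3 l^{2} + 0 = - 3 l^{2}$)
$t{\left(Z \right)} = \frac{1}{-5 + \sqrt{Z - 3 Z^{2}}}$
$t{\left(-5 \right)} \left(\left(-357\right) 0\right) = \frac{\left(-357\right) 0}{-5 + \sqrt{- 5 \left(1 - -15\right)}} = \frac{1}{-5 + \sqrt{- 5 \left(1 + 15\right)}} 0 = \frac{1}{-5 + \sqrt{\left(-5\right) 16}} \cdot 0 = \frac{1}{-5 + \sqrt{-80}} \cdot 0 = \frac{1}{-5 + 4 i \sqrt{5}} \cdot 0 = 0$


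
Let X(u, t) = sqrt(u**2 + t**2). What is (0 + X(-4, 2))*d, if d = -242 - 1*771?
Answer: -2026*sqrt(5) ≈ -4530.3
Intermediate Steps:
X(u, t) = sqrt(t**2 + u**2)
d = -1013 (d = -242 - 771 = -1013)
(0 + X(-4, 2))*d = (0 + sqrt(2**2 + (-4)**2))*(-1013) = (0 + sqrt(4 + 16))*(-1013) = (0 + sqrt(20))*(-1013) = (0 + 2*sqrt(5))*(-1013) = (2*sqrt(5))*(-1013) = -2026*sqrt(5)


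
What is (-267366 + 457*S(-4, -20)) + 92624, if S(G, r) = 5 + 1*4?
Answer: -170629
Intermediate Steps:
S(G, r) = 9 (S(G, r) = 5 + 4 = 9)
(-267366 + 457*S(-4, -20)) + 92624 = (-267366 + 457*9) + 92624 = (-267366 + 4113) + 92624 = -263253 + 92624 = -170629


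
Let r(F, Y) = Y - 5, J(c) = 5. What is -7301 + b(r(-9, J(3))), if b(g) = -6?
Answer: -7307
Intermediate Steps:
r(F, Y) = -5 + Y
-7301 + b(r(-9, J(3))) = -7301 - 6 = -7307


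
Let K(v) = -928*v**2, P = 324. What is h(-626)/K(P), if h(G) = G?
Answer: 313/48708864 ≈ 6.4259e-6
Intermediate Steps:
h(-626)/K(P) = -626/((-928*324**2)) = -626/((-928*104976)) = -626/(-97417728) = -626*(-1/97417728) = 313/48708864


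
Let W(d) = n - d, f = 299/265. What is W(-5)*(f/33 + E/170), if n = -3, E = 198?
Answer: 356468/148665 ≈ 2.3978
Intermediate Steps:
f = 299/265 (f = 299*(1/265) = 299/265 ≈ 1.1283)
W(d) = -3 - d
W(-5)*(f/33 + E/170) = (-3 - 1*(-5))*((299/265)/33 + 198/170) = (-3 + 5)*((299/265)*(1/33) + 198*(1/170)) = 2*(299/8745 + 99/85) = 2*(178234/148665) = 356468/148665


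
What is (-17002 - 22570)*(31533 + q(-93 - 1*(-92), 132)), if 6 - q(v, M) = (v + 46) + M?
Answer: -1241057064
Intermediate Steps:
q(v, M) = -40 - M - v (q(v, M) = 6 - ((v + 46) + M) = 6 - ((46 + v) + M) = 6 - (46 + M + v) = 6 + (-46 - M - v) = -40 - M - v)
(-17002 - 22570)*(31533 + q(-93 - 1*(-92), 132)) = (-17002 - 22570)*(31533 + (-40 - 1*132 - (-93 - 1*(-92)))) = -39572*(31533 + (-40 - 132 - (-93 + 92))) = -39572*(31533 + (-40 - 132 - 1*(-1))) = -39572*(31533 + (-40 - 132 + 1)) = -39572*(31533 - 171) = -39572*31362 = -1241057064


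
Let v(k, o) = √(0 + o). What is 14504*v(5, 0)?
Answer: 0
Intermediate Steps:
v(k, o) = √o
14504*v(5, 0) = 14504*√0 = 14504*0 = 0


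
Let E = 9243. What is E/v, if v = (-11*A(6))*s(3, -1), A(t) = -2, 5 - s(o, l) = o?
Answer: 9243/44 ≈ 210.07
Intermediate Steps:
s(o, l) = 5 - o
v = 44 (v = (-11*(-2))*(5 - 1*3) = 22*(5 - 3) = 22*2 = 44)
E/v = 9243/44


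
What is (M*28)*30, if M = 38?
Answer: 31920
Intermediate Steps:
(M*28)*30 = (38*28)*30 = 1064*30 = 31920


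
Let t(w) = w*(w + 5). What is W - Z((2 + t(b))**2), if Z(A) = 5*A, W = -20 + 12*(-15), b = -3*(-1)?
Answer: -3580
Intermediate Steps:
b = 3
t(w) = w*(5 + w)
W = -200 (W = -20 - 180 = -200)
W - Z((2 + t(b))**2) = -200 - 5*(2 + 3*(5 + 3))**2 = -200 - 5*(2 + 3*8)**2 = -200 - 5*(2 + 24)**2 = -200 - 5*26**2 = -200 - 5*676 = -200 - 1*3380 = -200 - 3380 = -3580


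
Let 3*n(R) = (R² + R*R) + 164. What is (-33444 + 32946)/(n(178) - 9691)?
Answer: -1494/34459 ≈ -0.043356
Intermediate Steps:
n(R) = 164/3 + 2*R²/3 (n(R) = ((R² + R*R) + 164)/3 = ((R² + R²) + 164)/3 = (2*R² + 164)/3 = (164 + 2*R²)/3 = 164/3 + 2*R²/3)
(-33444 + 32946)/(n(178) - 9691) = (-33444 + 32946)/((164/3 + (⅔)*178²) - 9691) = -498/((164/3 + (⅔)*31684) - 9691) = -498/((164/3 + 63368/3) - 9691) = -498/(63532/3 - 9691) = -498/34459/3 = -498*3/34459 = -1494/34459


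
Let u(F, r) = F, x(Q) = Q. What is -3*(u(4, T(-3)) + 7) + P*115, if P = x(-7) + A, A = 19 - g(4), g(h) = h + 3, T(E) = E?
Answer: 542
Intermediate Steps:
g(h) = 3 + h
A = 12 (A = 19 - (3 + 4) = 19 - 1*7 = 19 - 7 = 12)
P = 5 (P = -7 + 12 = 5)
-3*(u(4, T(-3)) + 7) + P*115 = -3*(4 + 7) + 5*115 = -3*11 + 575 = -33 + 575 = 542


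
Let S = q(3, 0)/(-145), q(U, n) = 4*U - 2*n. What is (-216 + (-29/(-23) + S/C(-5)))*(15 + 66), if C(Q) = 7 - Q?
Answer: -58010418/3335 ≈ -17394.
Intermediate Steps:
q(U, n) = -2*n + 4*U
S = -12/145 (S = (-2*0 + 4*3)/(-145) = (0 + 12)*(-1/145) = 12*(-1/145) = -12/145 ≈ -0.082759)
(-216 + (-29/(-23) + S/C(-5)))*(15 + 66) = (-216 + (-29/(-23) - 12/(145*(7 - 1*(-5)))))*(15 + 66) = (-216 + (-29*(-1/23) - 12/(145*(7 + 5))))*81 = (-216 + (29/23 - 12/145/12))*81 = (-216 + (29/23 - 12/145*1/12))*81 = (-216 + (29/23 - 1/145))*81 = (-216 + 4182/3335)*81 = -716178/3335*81 = -58010418/3335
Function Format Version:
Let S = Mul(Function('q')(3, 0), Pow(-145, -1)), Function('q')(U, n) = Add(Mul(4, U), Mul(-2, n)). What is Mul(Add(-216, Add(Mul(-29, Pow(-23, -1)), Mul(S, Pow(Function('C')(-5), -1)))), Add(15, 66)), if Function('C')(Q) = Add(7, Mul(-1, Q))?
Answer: Rational(-58010418, 3335) ≈ -17394.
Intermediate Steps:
Function('q')(U, n) = Add(Mul(-2, n), Mul(4, U))
S = Rational(-12, 145) (S = Mul(Add(Mul(-2, 0), Mul(4, 3)), Pow(-145, -1)) = Mul(Add(0, 12), Rational(-1, 145)) = Mul(12, Rational(-1, 145)) = Rational(-12, 145) ≈ -0.082759)
Mul(Add(-216, Add(Mul(-29, Pow(-23, -1)), Mul(S, Pow(Function('C')(-5), -1)))), Add(15, 66)) = Mul(Add(-216, Add(Mul(-29, Pow(-23, -1)), Mul(Rational(-12, 145), Pow(Add(7, Mul(-1, -5)), -1)))), Add(15, 66)) = Mul(Add(-216, Add(Mul(-29, Rational(-1, 23)), Mul(Rational(-12, 145), Pow(Add(7, 5), -1)))), 81) = Mul(Add(-216, Add(Rational(29, 23), Mul(Rational(-12, 145), Pow(12, -1)))), 81) = Mul(Add(-216, Add(Rational(29, 23), Mul(Rational(-12, 145), Rational(1, 12)))), 81) = Mul(Add(-216, Add(Rational(29, 23), Rational(-1, 145))), 81) = Mul(Add(-216, Rational(4182, 3335)), 81) = Mul(Rational(-716178, 3335), 81) = Rational(-58010418, 3335)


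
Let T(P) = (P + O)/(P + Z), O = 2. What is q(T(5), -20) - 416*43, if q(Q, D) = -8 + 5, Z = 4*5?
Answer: -17891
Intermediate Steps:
Z = 20
T(P) = (2 + P)/(20 + P) (T(P) = (P + 2)/(P + 20) = (2 + P)/(20 + P))
q(Q, D) = -3
q(T(5), -20) - 416*43 = -3 - 416*43 = -3 - 17888 = -17891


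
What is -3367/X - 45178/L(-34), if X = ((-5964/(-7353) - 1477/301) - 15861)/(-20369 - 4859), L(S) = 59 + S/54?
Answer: -13412396909667/2188689700 ≈ -6128.0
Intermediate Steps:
L(S) = 59 + S/54 (L(S) = 59 + S*(1/54) = 59 + S/54)
X = 2777525/4416702 (X = ((-5964*(-1/7353) - 1477*1/301) - 15861)/(-25228) = ((1988/2451 - 211/43) - 15861)*(-1/25228) = (-10039/2451 - 15861)*(-1/25228) = -38885350/2451*(-1/25228) = 2777525/4416702 ≈ 0.62887)
-3367/X - 45178/L(-34) = -3367/2777525/4416702 - 45178/(59 + (1/54)*(-34)) = -3367*4416702/2777525 - 45178/(59 - 17/27) = -14871035634/2777525 - 45178/1576/27 = -14871035634/2777525 - 45178*27/1576 = -14871035634/2777525 - 609903/788 = -13412396909667/2188689700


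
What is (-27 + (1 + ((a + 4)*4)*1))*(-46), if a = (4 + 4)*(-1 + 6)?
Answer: -6900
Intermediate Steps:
a = 40 (a = 8*5 = 40)
(-27 + (1 + ((a + 4)*4)*1))*(-46) = (-27 + (1 + ((40 + 4)*4)*1))*(-46) = (-27 + (1 + (44*4)*1))*(-46) = (-27 + (1 + 176*1))*(-46) = (-27 + (1 + 176))*(-46) = (-27 + 177)*(-46) = 150*(-46) = -6900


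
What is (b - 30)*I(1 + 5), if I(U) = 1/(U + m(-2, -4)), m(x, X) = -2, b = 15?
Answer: -15/4 ≈ -3.7500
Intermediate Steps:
I(U) = 1/(-2 + U) (I(U) = 1/(U - 2) = 1/(-2 + U))
(b - 30)*I(1 + 5) = (15 - 30)/(-2 + (1 + 5)) = -15/(-2 + 6) = -15/4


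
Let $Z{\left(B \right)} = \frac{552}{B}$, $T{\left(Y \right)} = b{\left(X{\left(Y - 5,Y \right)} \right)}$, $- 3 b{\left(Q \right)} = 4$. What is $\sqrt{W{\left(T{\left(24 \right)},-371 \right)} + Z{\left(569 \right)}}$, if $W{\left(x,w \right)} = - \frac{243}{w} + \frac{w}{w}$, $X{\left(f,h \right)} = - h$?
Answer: $\frac{\sqrt{116982199642}}{211099} \approx 1.6202$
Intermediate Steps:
$b{\left(Q \right)} = - \frac{4}{3}$ ($b{\left(Q \right)} = \left(- \frac{1}{3}\right) 4 = - \frac{4}{3}$)
$T{\left(Y \right)} = - \frac{4}{3}$
$W{\left(x,w \right)} = 1 - \frac{243}{w}$ ($W{\left(x,w \right)} = - \frac{243}{w} + 1 = 1 - \frac{243}{w}$)
$\sqrt{W{\left(T{\left(24 \right)},-371 \right)} + Z{\left(569 \right)}} = \sqrt{\frac{-243 - 371}{-371} + \frac{552}{569}} = \sqrt{\left(- \frac{1}{371}\right) \left(-614\right) + 552 \cdot \frac{1}{569}} = \sqrt{\frac{614}{371} + \frac{552}{569}} = \sqrt{\frac{554158}{211099}} = \frac{\sqrt{116982199642}}{211099}$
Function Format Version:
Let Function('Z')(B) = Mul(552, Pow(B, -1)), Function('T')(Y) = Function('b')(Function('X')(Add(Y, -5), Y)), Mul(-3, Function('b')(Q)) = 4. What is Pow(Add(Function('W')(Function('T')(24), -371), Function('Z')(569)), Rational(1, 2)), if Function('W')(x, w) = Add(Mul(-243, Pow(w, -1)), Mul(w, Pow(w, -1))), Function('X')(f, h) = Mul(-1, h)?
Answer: Mul(Rational(1, 211099), Pow(116982199642, Rational(1, 2))) ≈ 1.6202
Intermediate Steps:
Function('b')(Q) = Rational(-4, 3) (Function('b')(Q) = Mul(Rational(-1, 3), 4) = Rational(-4, 3))
Function('T')(Y) = Rational(-4, 3)
Function('W')(x, w) = Add(1, Mul(-243, Pow(w, -1))) (Function('W')(x, w) = Add(Mul(-243, Pow(w, -1)), 1) = Add(1, Mul(-243, Pow(w, -1))))
Pow(Add(Function('W')(Function('T')(24), -371), Function('Z')(569)), Rational(1, 2)) = Pow(Add(Mul(Pow(-371, -1), Add(-243, -371)), Mul(552, Pow(569, -1))), Rational(1, 2)) = Pow(Add(Mul(Rational(-1, 371), -614), Mul(552, Rational(1, 569))), Rational(1, 2)) = Pow(Add(Rational(614, 371), Rational(552, 569)), Rational(1, 2)) = Pow(Rational(554158, 211099), Rational(1, 2)) = Mul(Rational(1, 211099), Pow(116982199642, Rational(1, 2)))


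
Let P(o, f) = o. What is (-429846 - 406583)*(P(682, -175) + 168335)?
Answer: -141370720293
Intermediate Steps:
(-429846 - 406583)*(P(682, -175) + 168335) = (-429846 - 406583)*(682 + 168335) = -836429*169017 = -141370720293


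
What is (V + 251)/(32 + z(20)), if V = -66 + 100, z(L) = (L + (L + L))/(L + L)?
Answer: 570/67 ≈ 8.5075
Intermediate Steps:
z(L) = 3/2 (z(L) = (L + 2*L)/((2*L)) = (3*L)*(1/(2*L)) = 3/2)
V = 34
(V + 251)/(32 + z(20)) = (34 + 251)/(32 + 3/2) = 285/(67/2) = 285*(2/67) = 570/67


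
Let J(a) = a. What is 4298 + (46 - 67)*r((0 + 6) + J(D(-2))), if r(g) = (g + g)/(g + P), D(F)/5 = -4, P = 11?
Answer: 4102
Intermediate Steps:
D(F) = -20 (D(F) = 5*(-4) = -20)
r(g) = 2*g/(11 + g) (r(g) = (g + g)/(g + 11) = (2*g)/(11 + g) = 2*g/(11 + g))
4298 + (46 - 67)*r((0 + 6) + J(D(-2))) = 4298 + (46 - 67)*(2*((0 + 6) - 20)/(11 + ((0 + 6) - 20))) = 4298 - 42*(6 - 20)/(11 + (6 - 20)) = 4298 - 42*(-14)/(11 - 14) = 4298 - 42*(-14)/(-3) = 4298 - 42*(-14)*(-1)/3 = 4298 - 21*28/3 = 4298 - 196 = 4102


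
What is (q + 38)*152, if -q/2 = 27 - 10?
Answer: 608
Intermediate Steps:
q = -34 (q = -2*(27 - 10) = -2*17 = -34)
(q + 38)*152 = (-34 + 38)*152 = 4*152 = 608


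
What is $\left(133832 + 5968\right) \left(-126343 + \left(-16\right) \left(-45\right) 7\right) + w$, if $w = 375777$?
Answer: $-16957783623$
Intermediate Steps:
$\left(133832 + 5968\right) \left(-126343 + \left(-16\right) \left(-45\right) 7\right) + w = \left(133832 + 5968\right) \left(-126343 + \left(-16\right) \left(-45\right) 7\right) + 375777 = 139800 \left(-126343 + 720 \cdot 7\right) + 375777 = 139800 \left(-126343 + 5040\right) + 375777 = 139800 \left(-121303\right) + 375777 = -16958159400 + 375777 = -16957783623$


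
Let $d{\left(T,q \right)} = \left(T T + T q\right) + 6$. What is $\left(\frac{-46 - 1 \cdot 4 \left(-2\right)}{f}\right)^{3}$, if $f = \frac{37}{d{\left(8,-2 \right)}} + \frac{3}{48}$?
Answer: $- \frac{644972544}{4913} \approx -1.3128 \cdot 10^{5}$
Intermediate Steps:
$d{\left(T,q \right)} = 6 + T^{2} + T q$ ($d{\left(T,q \right)} = \left(T^{2} + T q\right) + 6 = 6 + T^{2} + T q$)
$f = \frac{323}{432}$ ($f = \frac{37}{6 + 8^{2} + 8 \left(-2\right)} + \frac{3}{48} = \frac{37}{6 + 64 - 16} + 3 \cdot \frac{1}{48} = \frac{37}{54} + \frac{1}{16} = \frac{323}{432} \approx 0.74769$)
$\left(\frac{-46 - 1 \cdot 4 \left(-2\right)}{f}\right)^{3} = \left(\frac{-46 - 1 \cdot 4 \left(-2\right)}{\frac{323}{432}}\right)^{3} = \left(\left(-46 - 1 \left(-8\right)\right) \frac{432}{323}\right)^{3} = \left(\left(-46 - -8\right) \frac{432}{323}\right)^{3} = \left(\left(-46 + 8\right) \frac{432}{323}\right)^{3} = \left(\left(-38\right) \frac{432}{323}\right)^{3} = \left(- \frac{864}{17}\right)^{3} = - \frac{644972544}{4913}$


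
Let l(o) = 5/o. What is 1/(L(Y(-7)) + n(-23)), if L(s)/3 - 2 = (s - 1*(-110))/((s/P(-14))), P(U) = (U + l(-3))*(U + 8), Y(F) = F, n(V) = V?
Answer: -7/29165 ≈ -0.00024001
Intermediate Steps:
P(U) = (8 + U)*(-5/3 + U) (P(U) = (U + 5/(-3))*(U + 8) = (U + 5*(-⅓))*(8 + U) = (U - 5/3)*(8 + U) = (-5/3 + U)*(8 + U) = (8 + U)*(-5/3 + U))
L(s) = 6 + 282*(110 + s)/s (L(s) = 6 + 3*((s - 1*(-110))/((s/(-40/3 + (-14)² + (19/3)*(-14))))) = 6 + 3*((s + 110)/((s/(-40/3 + 196 - 266/3)))) = 6 + 3*((110 + s)/((s/94))) = 6 + 3*((110 + s)*(94/s)) = 6 + 3*(94*(110 + s)/s) = 6 + 282*(110 + s)/s)
1/(L(Y(-7)) + n(-23)) = 1/((288 + 31020/(-7)) - 23) = 1/((288 + 31020*(-⅐)) - 23) = 1/((288 - 31020/7) - 23) = 1/(-29004/7 - 23) = 1/(-29165/7) = -7/29165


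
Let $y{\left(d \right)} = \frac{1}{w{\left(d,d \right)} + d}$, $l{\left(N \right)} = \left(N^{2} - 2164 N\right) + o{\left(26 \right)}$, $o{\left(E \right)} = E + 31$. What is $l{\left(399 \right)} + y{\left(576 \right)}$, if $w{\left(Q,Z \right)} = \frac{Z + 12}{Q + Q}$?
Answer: $- \frac{38972731314}{55345} \approx -7.0418 \cdot 10^{5}$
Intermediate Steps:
$o{\left(E \right)} = 31 + E$
$w{\left(Q,Z \right)} = \frac{12 + Z}{2 Q}$
$l{\left(N \right)} = 57 + N^{2} - 2164 N$ ($l{\left(N \right)} = \left(N^{2} - 2164 N\right) + \left(31 + 26\right) = \left(N^{2} - 2164 N\right) + 57 = 57 + N^{2} - 2164 N$)
$y{\left(d \right)} = \frac{1}{d + \frac{12 + d}{2 d}}$ ($y{\left(d \right)} = \frac{1}{\frac{12 + d}{2 d} + d} = \frac{1}{d + \frac{12 + d}{2 d}}$)
$l{\left(399 \right)} + y{\left(576 \right)} = \left(57 + 399^{2} - 863436\right) + 2 \cdot 576 \frac{1}{12 + 576 + 2 \cdot 576^{2}} = \left(57 + 159201 - 863436\right) + 2 \cdot 576 \frac{1}{12 + 576 + 2 \cdot 331776} = -704178 + 2 \cdot 576 \frac{1}{12 + 576 + 663552} = -704178 + 2 \cdot 576 \cdot \frac{1}{664140} = -704178 + \frac{96}{55345} = - \frac{38972731314}{55345}$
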